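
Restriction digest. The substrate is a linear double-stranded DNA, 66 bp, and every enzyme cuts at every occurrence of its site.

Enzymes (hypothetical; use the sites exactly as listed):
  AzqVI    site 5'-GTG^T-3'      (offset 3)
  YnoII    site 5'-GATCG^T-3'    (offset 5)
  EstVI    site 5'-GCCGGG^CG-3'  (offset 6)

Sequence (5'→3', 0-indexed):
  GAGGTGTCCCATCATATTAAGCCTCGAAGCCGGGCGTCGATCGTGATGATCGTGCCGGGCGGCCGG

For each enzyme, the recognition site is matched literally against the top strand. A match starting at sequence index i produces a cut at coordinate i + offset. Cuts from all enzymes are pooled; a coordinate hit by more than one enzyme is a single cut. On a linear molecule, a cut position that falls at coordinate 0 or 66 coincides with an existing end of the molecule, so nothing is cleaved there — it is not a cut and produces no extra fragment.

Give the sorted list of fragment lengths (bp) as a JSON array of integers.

[6,7,7,9,9,28]

Scan for sites:
  AzqVI (GTGT, off=3): starts [3] → cuts [6]
  YnoII (GATCGT, off=5): starts [38, 47] → cuts [43, 52]
  EstVI (GCCGGGCG, off=6): starts [28, 53] → cuts [34, 59]

All cut coordinates (distinct, sorted): [6, 34, 43, 52, 59]

Fragment lengths:
  [0,6): 6 bp
  [6,34): 28 bp
  [34,43): 9 bp
  [43,52): 9 bp
  [52,59): 7 bp
  [59,66): 7 bp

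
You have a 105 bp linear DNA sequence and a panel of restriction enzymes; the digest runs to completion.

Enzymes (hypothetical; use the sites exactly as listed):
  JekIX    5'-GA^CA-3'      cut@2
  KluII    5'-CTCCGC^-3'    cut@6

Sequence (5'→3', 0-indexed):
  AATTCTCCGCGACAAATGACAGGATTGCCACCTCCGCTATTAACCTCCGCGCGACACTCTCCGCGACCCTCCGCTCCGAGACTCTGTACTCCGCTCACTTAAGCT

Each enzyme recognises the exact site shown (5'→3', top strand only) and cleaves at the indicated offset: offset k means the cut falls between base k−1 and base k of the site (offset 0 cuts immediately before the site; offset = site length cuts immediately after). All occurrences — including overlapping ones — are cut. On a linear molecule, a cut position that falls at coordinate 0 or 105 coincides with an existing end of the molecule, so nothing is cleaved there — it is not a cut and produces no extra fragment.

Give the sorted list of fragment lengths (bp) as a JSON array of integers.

Scan for sites:
  JekIX GACA/2: at [10, 17, 52] ⇒ [12, 19, 54]
  KluII CTCCGC/6: at [4, 31, 44, 58, 68, 88] ⇒ [10, 37, 50, 64, 74, 94]

Pooled cuts: [10, 12, 19, 37, 50, 54, 64, 74, 94]

Fragments:
  [0,10): 10 bp
  [10,12): 2 bp
  [12,19): 7 bp
  [19,37): 18 bp
  [37,50): 13 bp
  [50,54): 4 bp
  [54,64): 10 bp
  [64,74): 10 bp
  [74,94): 20 bp
  [94,105): 11 bp

[2,4,7,10,10,10,11,13,18,20]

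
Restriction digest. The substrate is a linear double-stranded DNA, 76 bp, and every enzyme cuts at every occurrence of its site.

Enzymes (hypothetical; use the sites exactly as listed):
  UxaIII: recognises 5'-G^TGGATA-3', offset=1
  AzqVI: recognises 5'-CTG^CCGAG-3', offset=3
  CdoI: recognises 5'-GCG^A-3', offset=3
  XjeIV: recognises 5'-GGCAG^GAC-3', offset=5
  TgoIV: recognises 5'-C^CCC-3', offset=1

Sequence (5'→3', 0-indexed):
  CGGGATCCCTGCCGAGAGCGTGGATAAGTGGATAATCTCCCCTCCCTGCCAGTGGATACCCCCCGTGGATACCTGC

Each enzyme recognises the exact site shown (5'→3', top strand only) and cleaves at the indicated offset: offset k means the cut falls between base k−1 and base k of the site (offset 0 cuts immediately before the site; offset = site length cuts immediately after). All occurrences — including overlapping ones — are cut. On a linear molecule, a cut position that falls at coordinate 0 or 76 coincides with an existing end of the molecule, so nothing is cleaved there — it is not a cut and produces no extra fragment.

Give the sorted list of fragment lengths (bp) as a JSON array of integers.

[1,1,4,7,8,9,11,11,11,13]

Per-enzyme occurrences:
  UxaIII GTGGATA/1: at [19, 27, 51, 64] ⇒ [20, 28, 52, 65]
  AzqVI CTGCCGAG/3: at [8] ⇒ [11]
  CdoI (GCGA, off=3): no sites
  XjeIV (GGCAGGAC, off=5): no sites
  TgoIV CCCC/1: at [38, 58, 59, 60] ⇒ [39, 59, 60, 61]

All cut coordinates (distinct, sorted): [11, 20, 28, 39, 52, 59, 60, 61, 65]

Fragments:
  [0,11): 11 bp
  [11,20): 9 bp
  [20,28): 8 bp
  [28,39): 11 bp
  [39,52): 13 bp
  [52,59): 7 bp
  [59,60): 1 bp
  [60,61): 1 bp
  [61,65): 4 bp
  [65,76): 11 bp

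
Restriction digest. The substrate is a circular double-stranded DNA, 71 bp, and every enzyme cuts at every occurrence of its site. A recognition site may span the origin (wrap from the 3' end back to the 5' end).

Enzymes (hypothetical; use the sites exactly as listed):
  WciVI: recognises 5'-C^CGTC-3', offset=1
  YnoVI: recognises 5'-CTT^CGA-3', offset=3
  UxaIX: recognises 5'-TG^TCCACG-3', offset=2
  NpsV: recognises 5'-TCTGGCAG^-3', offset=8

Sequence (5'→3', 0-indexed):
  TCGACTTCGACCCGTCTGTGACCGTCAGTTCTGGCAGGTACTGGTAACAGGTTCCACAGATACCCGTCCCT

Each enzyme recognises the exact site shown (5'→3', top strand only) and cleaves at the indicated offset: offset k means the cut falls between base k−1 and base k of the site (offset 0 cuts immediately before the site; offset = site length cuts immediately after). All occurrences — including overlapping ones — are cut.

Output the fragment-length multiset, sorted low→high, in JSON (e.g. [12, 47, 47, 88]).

[5,6,8,10,15,27]

Scan for sites:
  WciVI CCGTC/1: at [11, 21, 63] ⇒ [12, 22, 64]
  YnoVI CTTCGA/3: at [4, 69] ⇒ [1, 7]
  UxaIX (TGTCCACG, off=2): no sites
  NpsV TCTGGCAG/8: at [29] ⇒ [37]

Pooled cuts: [1, 7, 12, 22, 37, 64]

Fragment lengths:
  1→7: 6 bp
  7→12: 5 bp
  12→22: 10 bp
  22→37: 15 bp
  37→64: 27 bp
  64→1 (wrap): 71-64+1 = 8 bp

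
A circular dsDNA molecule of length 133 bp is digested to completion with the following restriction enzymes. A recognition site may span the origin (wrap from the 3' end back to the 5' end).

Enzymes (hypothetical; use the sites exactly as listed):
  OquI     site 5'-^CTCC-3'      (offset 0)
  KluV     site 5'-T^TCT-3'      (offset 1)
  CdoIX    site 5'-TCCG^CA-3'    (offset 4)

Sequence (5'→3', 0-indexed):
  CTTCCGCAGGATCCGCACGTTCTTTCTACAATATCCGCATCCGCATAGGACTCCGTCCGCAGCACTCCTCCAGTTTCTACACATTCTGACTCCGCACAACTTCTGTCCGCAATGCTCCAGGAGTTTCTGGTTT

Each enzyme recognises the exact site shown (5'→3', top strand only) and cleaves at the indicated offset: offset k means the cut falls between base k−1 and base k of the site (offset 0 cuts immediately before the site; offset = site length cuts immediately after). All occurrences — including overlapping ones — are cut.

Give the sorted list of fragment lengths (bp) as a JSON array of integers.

Site scan:
  OquI (CTCC, off=0): starts [50, 64, 67, 89, 114] → cuts [50, 64, 67, 89, 114]
  KluV (TTCT, off=1): starts [19, 23, 74, 83, 100, 124, 131] → cuts [20, 24, 75, 84, 101, 125, 132]
  CdoIX (TCCGCA, off=4): starts [2, 11, 33, 39, 55, 90, 105] → cuts [6, 15, 37, 43, 59, 94, 109]

Pooled cuts: [6, 15, 20, 24, 37, 43, 50, 59, 64, 67, 75, 84, 89, 94, 101, 109, 114, 125, 132]

Fragments:
  6→15: 9 bp
  15→20: 5 bp
  20→24: 4 bp
  24→37: 13 bp
  37→43: 6 bp
  43→50: 7 bp
  50→59: 9 bp
  59→64: 5 bp
  64→67: 3 bp
  67→75: 8 bp
  75→84: 9 bp
  84→89: 5 bp
  89→94: 5 bp
  94→101: 7 bp
  101→109: 8 bp
  109→114: 5 bp
  114→125: 11 bp
  125→132: 7 bp
  132→6 (wrap): 133-132+6 = 7 bp

[3,4,5,5,5,5,5,6,7,7,7,7,8,8,9,9,9,11,13]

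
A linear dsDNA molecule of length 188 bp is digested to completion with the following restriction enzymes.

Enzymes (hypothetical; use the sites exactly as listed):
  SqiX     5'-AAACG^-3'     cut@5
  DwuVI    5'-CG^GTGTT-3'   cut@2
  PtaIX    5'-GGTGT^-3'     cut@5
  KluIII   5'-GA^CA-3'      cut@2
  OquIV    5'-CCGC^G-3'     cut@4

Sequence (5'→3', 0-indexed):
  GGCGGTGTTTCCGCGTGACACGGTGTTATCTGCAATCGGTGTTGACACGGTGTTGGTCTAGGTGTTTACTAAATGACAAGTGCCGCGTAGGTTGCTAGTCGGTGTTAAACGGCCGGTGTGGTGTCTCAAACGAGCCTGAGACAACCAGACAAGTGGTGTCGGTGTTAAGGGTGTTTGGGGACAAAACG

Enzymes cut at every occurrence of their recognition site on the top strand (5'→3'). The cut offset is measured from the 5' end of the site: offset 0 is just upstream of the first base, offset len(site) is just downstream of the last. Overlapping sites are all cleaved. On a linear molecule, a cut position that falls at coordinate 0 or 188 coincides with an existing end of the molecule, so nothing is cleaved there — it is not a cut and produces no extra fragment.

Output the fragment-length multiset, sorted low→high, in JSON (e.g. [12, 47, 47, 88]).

[2,3,4,4,4,4,4,4,4,4,4,4,5,6,6,7,7,8,8,8,9,9,10,10,11,12,12,15]

Per-enzyme occurrences:
  SqiX (AAACG, off=5): starts [106, 127, 183] → cuts [111, 132] (position 188 is a terminus of the linear molecule — no cut)
  DwuVI (CGGTGTT, off=2): starts [2, 20, 36, 47, 99, 159] → cuts [4, 22, 38, 49, 101, 161]
  PtaIX (GGTGT, off=5): starts [3, 21, 37, 48, 60, 100, 114, 119, 154, 160, 169] → cuts [8, 26, 42, 53, 65, 105, 119, 124, 159, 165, 174]
  KluIII (GACA, off=2): starts [16, 43, 74, 139, 147, 179] → cuts [18, 45, 76, 141, 149, 181]
  OquIV (CCGCG, off=4): starts [10, 82] → cuts [14, 86]

Pooled cuts: [4, 8, 14, 18, 22, 26, 38, 42, 45, 49, 53, 65, 76, 86, 101, 105, 111, 119, 124, 132, 141, 149, 159, 161, 165, 174, 181]

Fragment lengths:
  [0,4): 4 bp
  [4,8): 4 bp
  [8,14): 6 bp
  [14,18): 4 bp
  [18,22): 4 bp
  [22,26): 4 bp
  [26,38): 12 bp
  [38,42): 4 bp
  [42,45): 3 bp
  [45,49): 4 bp
  [49,53): 4 bp
  [53,65): 12 bp
  [65,76): 11 bp
  [76,86): 10 bp
  [86,101): 15 bp
  [101,105): 4 bp
  [105,111): 6 bp
  [111,119): 8 bp
  [119,124): 5 bp
  [124,132): 8 bp
  [132,141): 9 bp
  [141,149): 8 bp
  [149,159): 10 bp
  [159,161): 2 bp
  [161,165): 4 bp
  [165,174): 9 bp
  [174,181): 7 bp
  [181,188): 7 bp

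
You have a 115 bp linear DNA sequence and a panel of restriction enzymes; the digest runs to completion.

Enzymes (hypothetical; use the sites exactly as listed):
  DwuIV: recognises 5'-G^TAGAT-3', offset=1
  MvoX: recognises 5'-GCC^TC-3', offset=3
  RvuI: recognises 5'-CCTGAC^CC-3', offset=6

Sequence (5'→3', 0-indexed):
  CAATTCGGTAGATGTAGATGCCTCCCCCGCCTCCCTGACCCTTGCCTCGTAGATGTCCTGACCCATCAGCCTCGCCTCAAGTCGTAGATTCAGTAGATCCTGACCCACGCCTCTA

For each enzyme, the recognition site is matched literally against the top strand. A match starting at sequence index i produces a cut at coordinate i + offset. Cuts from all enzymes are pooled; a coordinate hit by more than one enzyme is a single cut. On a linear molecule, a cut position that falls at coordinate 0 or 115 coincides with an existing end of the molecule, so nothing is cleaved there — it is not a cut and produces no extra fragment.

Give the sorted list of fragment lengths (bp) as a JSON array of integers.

[3,4,5,6,7,7,8,8,8,8,9,9,9,11,13]

Scan for sites:
  DwuIV (GTAGAT, off=1): starts [7, 13, 48, 83, 92] → cuts [8, 14, 49, 84, 93]
  MvoX (GCCTC, off=3): starts [19, 28, 43, 68, 73, 108] → cuts [22, 31, 46, 71, 76, 111]
  RvuI (CCTGACCC, off=6): starts [33, 56, 98] → cuts [39, 62, 104]

Pooled cuts: [8, 14, 22, 31, 39, 46, 49, 62, 71, 76, 84, 93, 104, 111]

Fragment lengths:
  [0,8): 8 bp
  [8,14): 6 bp
  [14,22): 8 bp
  [22,31): 9 bp
  [31,39): 8 bp
  [39,46): 7 bp
  [46,49): 3 bp
  [49,62): 13 bp
  [62,71): 9 bp
  [71,76): 5 bp
  [76,84): 8 bp
  [84,93): 9 bp
  [93,104): 11 bp
  [104,111): 7 bp
  [111,115): 4 bp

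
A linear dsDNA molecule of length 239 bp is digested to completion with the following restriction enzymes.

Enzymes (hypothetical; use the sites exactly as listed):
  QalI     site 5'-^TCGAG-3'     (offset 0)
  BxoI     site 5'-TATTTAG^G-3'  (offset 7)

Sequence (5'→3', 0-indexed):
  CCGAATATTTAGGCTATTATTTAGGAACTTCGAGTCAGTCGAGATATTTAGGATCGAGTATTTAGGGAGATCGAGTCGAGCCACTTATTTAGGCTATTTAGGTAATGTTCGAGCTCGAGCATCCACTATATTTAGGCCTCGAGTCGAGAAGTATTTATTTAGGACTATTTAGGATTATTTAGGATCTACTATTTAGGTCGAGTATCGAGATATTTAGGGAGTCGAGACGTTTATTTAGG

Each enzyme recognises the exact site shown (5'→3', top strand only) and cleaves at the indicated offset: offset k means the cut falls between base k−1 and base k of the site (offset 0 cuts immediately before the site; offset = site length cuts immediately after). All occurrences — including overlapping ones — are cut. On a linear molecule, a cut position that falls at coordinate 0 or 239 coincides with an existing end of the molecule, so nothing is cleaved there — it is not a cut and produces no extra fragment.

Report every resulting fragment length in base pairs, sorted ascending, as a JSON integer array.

[1,1,2,3,4,5,5,5,5,6,7,7,9,9,10,10,12,12,12,13,13,14,17,17,19,21]

Scan for sites:
  QalI (TCGAG, off=0): starts [29, 38, 53, 70, 75, 108, 114, 138, 143, 197, 204, 221] → cuts [29, 38, 53, 70, 75, 108, 114, 138, 143, 197, 204, 221]
  BxoI (TATTTAGG, off=7): starts [5, 17, 44, 58, 85, 94, 128, 155, 165, 175, 189, 210, 231] → cuts [12, 24, 51, 65, 92, 101, 135, 162, 172, 182, 196, 217, 238]

All cut coordinates (distinct, sorted): [12, 24, 29, 38, 51, 53, 65, 70, 75, 92, 101, 108, 114, 135, 138, 143, 162, 172, 182, 196, 197, 204, 217, 221, 238]

Fragment lengths:
  [0,12): 12 bp
  [12,24): 12 bp
  [24,29): 5 bp
  [29,38): 9 bp
  [38,51): 13 bp
  [51,53): 2 bp
  [53,65): 12 bp
  [65,70): 5 bp
  [70,75): 5 bp
  [75,92): 17 bp
  [92,101): 9 bp
  [101,108): 7 bp
  [108,114): 6 bp
  [114,135): 21 bp
  [135,138): 3 bp
  [138,143): 5 bp
  [143,162): 19 bp
  [162,172): 10 bp
  [172,182): 10 bp
  [182,196): 14 bp
  [196,197): 1 bp
  [197,204): 7 bp
  [204,217): 13 bp
  [217,221): 4 bp
  [221,238): 17 bp
  [238,239): 1 bp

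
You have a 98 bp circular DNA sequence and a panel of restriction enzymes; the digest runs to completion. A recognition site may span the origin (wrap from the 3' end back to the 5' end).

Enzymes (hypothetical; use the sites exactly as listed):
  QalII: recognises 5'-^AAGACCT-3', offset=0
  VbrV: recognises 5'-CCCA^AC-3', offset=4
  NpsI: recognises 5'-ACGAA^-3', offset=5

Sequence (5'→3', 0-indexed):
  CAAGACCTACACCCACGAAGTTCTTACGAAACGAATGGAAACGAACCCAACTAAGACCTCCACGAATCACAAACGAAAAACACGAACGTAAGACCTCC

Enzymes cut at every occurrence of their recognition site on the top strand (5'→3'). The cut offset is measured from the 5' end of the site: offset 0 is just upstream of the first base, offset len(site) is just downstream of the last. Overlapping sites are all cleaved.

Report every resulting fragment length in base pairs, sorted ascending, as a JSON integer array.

Scan for sites:
  QalII (AAGACCT, off=0): starts [1, 52, 89] → cuts [1, 52, 89]
  VbrV (CCCAAC, off=4): starts [45] → cuts [49]
  NpsI (ACGAA, off=5): starts [14, 25, 30, 40, 61, 72, 81] → cuts [19, 30, 35, 45, 66, 77, 86]

Pooled cuts: [1, 19, 30, 35, 45, 49, 52, 66, 77, 86, 89]

Fragments:
  1→19: 18 bp
  19→30: 11 bp
  30→35: 5 bp
  35→45: 10 bp
  45→49: 4 bp
  49→52: 3 bp
  52→66: 14 bp
  66→77: 11 bp
  77→86: 9 bp
  86→89: 3 bp
  89→1 (wrap): 98-89+1 = 10 bp

[3,3,4,5,9,10,10,11,11,14,18]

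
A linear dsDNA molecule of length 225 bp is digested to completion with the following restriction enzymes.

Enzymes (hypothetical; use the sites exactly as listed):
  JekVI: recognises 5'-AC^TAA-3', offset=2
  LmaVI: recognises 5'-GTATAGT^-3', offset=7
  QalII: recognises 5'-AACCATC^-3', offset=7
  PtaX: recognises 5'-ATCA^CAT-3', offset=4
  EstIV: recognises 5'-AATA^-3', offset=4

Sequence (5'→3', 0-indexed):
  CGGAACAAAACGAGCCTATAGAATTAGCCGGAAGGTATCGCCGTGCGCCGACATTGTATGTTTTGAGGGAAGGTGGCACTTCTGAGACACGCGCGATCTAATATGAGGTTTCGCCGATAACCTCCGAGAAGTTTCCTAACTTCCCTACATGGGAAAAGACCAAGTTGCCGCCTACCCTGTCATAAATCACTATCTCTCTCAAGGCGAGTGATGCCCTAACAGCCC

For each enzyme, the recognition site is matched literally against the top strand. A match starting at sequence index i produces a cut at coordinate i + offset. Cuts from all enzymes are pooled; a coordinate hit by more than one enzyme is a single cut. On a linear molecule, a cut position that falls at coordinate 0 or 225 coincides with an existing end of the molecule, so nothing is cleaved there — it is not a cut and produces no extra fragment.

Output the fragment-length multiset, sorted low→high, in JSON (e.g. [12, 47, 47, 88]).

[103,122]

Per-enzyme occurrences:
  JekVI (ACTAA, off=2): no sites
  LmaVI (GTATAGT, off=7): no sites
  QalII (AACCATC, off=7): no sites
  PtaX (ATCACAT, off=4): no sites
  EstIV (AATA, off=4): starts [99] → cuts [103]

Pooled cuts: [103]

Fragment lengths:
  [0,103): 103 bp
  [103,225): 122 bp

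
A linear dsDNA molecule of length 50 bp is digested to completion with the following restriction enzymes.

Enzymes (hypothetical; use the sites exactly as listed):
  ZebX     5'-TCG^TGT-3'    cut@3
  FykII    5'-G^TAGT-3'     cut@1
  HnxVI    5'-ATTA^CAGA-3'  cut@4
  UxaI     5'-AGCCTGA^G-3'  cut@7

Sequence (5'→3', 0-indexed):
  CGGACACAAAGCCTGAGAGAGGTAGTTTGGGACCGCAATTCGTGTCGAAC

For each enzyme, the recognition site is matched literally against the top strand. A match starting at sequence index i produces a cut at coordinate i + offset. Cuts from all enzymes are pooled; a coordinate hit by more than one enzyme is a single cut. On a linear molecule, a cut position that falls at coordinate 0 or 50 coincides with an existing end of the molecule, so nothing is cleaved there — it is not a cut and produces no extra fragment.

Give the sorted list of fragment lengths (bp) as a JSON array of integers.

Site scan:
  ZebX TCGTGT/3: at [39] ⇒ [42]
  FykII GTAGT/1: at [21] ⇒ [22]
  HnxVI (ATTACAGA, off=4): no sites
  UxaI AGCCTGAG/7: at [9] ⇒ [16]

All cut coordinates (distinct, sorted): [16, 22, 42]

Fragments:
  [0,16): 16 bp
  [16,22): 6 bp
  [22,42): 20 bp
  [42,50): 8 bp

[6,8,16,20]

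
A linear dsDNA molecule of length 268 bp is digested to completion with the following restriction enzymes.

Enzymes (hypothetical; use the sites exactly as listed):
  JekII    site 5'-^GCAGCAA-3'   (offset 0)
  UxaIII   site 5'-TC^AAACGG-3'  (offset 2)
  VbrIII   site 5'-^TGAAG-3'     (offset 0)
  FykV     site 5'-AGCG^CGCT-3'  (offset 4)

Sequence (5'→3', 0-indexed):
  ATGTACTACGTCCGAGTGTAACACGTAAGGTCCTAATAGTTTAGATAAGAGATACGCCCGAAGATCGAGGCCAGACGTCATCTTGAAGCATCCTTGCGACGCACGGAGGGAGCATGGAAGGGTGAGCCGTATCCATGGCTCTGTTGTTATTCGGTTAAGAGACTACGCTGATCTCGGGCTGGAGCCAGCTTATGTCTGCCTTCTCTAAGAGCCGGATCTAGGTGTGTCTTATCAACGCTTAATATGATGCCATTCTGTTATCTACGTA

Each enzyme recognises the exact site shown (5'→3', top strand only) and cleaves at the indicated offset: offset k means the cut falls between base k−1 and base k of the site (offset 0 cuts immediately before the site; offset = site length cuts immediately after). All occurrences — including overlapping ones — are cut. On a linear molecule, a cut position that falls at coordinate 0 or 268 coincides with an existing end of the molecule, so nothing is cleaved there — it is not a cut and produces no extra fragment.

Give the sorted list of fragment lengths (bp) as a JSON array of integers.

[83,185]

Site scan:
  JekII (GCAGCAA, off=0): no sites
  UxaIII (TCAAACGG, off=2): no sites
  VbrIII (TGAAG, off=0): starts [83] → cuts [83]
  FykV (AGCGCGCT, off=4): no sites

All cut coordinates (distinct, sorted): [83]

Fragment lengths:
  [0,83): 83 bp
  [83,268): 185 bp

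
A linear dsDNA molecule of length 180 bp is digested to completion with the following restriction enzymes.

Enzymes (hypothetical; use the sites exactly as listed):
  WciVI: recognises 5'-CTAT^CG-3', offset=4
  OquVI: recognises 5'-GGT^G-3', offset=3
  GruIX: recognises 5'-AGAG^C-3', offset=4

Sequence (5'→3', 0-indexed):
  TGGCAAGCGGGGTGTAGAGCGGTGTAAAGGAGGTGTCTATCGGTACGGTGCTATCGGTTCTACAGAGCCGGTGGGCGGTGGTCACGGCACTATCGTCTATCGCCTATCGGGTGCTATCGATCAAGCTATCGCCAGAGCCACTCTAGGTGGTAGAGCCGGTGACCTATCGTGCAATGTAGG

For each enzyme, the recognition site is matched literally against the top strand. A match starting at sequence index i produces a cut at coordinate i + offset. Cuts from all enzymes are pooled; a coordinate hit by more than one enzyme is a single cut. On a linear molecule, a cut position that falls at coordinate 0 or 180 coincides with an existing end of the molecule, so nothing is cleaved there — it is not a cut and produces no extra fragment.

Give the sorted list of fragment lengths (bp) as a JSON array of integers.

Site scan:
  WciVI (CTATCG, off=4): starts [36, 50, 89, 96, 103, 113, 125, 163] → cuts [40, 54, 93, 100, 107, 117, 129, 167]
  OquVI (GGTG, off=3): starts [10, 20, 31, 46, 69, 76, 109, 145, 157] → cuts [13, 23, 34, 49, 72, 79, 112, 148, 160]
  GruIX (AGAGC, off=4): starts [15, 63, 133, 151] → cuts [19, 67, 137, 155]

Pooled cuts: [13, 19, 23, 34, 40, 49, 54, 67, 72, 79, 93, 100, 107, 112, 117, 129, 137, 148, 155, 160, 167]

Fragment lengths:
  [0,13): 13 bp
  [13,19): 6 bp
  [19,23): 4 bp
  [23,34): 11 bp
  [34,40): 6 bp
  [40,49): 9 bp
  [49,54): 5 bp
  [54,67): 13 bp
  [67,72): 5 bp
  [72,79): 7 bp
  [79,93): 14 bp
  [93,100): 7 bp
  [100,107): 7 bp
  [107,112): 5 bp
  [112,117): 5 bp
  [117,129): 12 bp
  [129,137): 8 bp
  [137,148): 11 bp
  [148,155): 7 bp
  [155,160): 5 bp
  [160,167): 7 bp
  [167,180): 13 bp

[4,5,5,5,5,5,6,6,7,7,7,7,7,8,9,11,11,12,13,13,13,14]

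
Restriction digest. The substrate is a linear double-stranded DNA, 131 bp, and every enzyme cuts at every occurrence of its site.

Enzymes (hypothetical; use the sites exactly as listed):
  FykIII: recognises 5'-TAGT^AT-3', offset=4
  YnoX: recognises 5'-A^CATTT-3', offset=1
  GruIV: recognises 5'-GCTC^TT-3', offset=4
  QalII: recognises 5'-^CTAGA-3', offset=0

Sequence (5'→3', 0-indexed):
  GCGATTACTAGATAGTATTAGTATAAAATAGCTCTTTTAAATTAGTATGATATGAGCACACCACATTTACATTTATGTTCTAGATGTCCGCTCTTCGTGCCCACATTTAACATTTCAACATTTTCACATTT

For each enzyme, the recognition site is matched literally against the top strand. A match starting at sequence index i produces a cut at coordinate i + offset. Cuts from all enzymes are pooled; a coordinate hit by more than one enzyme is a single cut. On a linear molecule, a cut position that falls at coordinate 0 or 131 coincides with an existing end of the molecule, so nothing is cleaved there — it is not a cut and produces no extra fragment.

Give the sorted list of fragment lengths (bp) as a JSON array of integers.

Per-enzyme occurrences:
  FykIII TAGTAT/4: at [12, 18, 42] ⇒ [16, 22, 46]
  YnoX ACATTT/1: at [62, 68, 102, 109, 117, 125] ⇒ [63, 69, 103, 110, 118, 126]
  GruIV GCTCTT/4: at [30, 89] ⇒ [34, 93]
  QalII CTAGA/0: at [7, 79] ⇒ [7, 79]

Pooled cuts: [7, 16, 22, 34, 46, 63, 69, 79, 93, 103, 110, 118, 126]

Fragment lengths:
  [0,7): 7 bp
  [7,16): 9 bp
  [16,22): 6 bp
  [22,34): 12 bp
  [34,46): 12 bp
  [46,63): 17 bp
  [63,69): 6 bp
  [69,79): 10 bp
  [79,93): 14 bp
  [93,103): 10 bp
  [103,110): 7 bp
  [110,118): 8 bp
  [118,126): 8 bp
  [126,131): 5 bp

[5,6,6,7,7,8,8,9,10,10,12,12,14,17]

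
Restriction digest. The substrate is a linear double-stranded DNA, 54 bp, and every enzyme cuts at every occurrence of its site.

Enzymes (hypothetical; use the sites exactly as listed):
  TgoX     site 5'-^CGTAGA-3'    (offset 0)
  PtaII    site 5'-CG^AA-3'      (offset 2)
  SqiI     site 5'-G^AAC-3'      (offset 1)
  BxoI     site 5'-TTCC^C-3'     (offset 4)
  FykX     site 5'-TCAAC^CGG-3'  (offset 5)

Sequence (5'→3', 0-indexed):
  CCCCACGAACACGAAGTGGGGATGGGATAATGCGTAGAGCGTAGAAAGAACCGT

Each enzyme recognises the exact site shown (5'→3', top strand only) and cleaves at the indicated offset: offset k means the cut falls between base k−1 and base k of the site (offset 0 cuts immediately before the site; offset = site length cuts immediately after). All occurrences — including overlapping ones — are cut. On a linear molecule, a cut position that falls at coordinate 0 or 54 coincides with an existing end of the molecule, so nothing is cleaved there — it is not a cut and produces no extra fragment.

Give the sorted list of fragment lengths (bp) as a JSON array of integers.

Per-enzyme occurrences:
  TgoX CGTAGA/0: at [32, 39] ⇒ [32, 39]
  PtaII CGAA/2: at [5, 11] ⇒ [7, 13]
  SqiI GAAC/1: at [6, 47] ⇒ [7, 48]
  BxoI (TTCCC, off=4): no sites
  FykX (TCAACCGG, off=5): no sites

All cut coordinates (distinct, sorted): [7, 13, 32, 39, 48]

Fragments:
  [0,7): 7 bp
  [7,13): 6 bp
  [13,32): 19 bp
  [32,39): 7 bp
  [39,48): 9 bp
  [48,54): 6 bp

[6,6,7,7,9,19]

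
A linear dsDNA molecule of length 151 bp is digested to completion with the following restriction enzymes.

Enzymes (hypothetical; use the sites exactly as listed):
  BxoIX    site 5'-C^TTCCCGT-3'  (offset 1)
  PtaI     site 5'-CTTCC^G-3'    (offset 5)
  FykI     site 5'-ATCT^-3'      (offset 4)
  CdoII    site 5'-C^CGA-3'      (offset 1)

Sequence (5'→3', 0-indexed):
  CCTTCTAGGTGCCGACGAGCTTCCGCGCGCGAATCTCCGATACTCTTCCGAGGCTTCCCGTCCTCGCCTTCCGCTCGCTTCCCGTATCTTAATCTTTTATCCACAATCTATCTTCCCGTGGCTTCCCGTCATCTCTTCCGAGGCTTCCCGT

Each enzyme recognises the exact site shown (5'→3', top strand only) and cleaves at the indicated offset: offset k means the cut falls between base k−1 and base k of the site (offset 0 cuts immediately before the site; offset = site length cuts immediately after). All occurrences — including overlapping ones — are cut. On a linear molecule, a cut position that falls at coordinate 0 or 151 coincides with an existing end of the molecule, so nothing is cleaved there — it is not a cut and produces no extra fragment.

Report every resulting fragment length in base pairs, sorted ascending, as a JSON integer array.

Per-enzyme occurrences:
  BxoIX CTTCCCGT/1: at [53, 77, 111, 121, 143] ⇒ [54, 78, 112, 122, 144]
  PtaI CTTCCG/5: at [19, 44, 67, 134] ⇒ [24, 49, 72, 139]
  FykI ATCT/4: at [32, 85, 91, 105, 109, 130] ⇒ [36, 89, 95, 109, 113, 134]
  CdoII CCGA/1: at [11, 36, 47, 137] ⇒ [12, 37, 48, 138]

Pooled cuts: [12, 24, 36, 37, 48, 49, 54, 72, 78, 89, 95, 109, 112, 113, 122, 134, 138, 139, 144]

Fragment lengths:
  [0,12): 12 bp
  [12,24): 12 bp
  [24,36): 12 bp
  [36,37): 1 bp
  [37,48): 11 bp
  [48,49): 1 bp
  [49,54): 5 bp
  [54,72): 18 bp
  [72,78): 6 bp
  [78,89): 11 bp
  [89,95): 6 bp
  [95,109): 14 bp
  [109,112): 3 bp
  [112,113): 1 bp
  [113,122): 9 bp
  [122,134): 12 bp
  [134,138): 4 bp
  [138,139): 1 bp
  [139,144): 5 bp
  [144,151): 7 bp

[1,1,1,1,3,4,5,5,6,6,7,9,11,11,12,12,12,12,14,18]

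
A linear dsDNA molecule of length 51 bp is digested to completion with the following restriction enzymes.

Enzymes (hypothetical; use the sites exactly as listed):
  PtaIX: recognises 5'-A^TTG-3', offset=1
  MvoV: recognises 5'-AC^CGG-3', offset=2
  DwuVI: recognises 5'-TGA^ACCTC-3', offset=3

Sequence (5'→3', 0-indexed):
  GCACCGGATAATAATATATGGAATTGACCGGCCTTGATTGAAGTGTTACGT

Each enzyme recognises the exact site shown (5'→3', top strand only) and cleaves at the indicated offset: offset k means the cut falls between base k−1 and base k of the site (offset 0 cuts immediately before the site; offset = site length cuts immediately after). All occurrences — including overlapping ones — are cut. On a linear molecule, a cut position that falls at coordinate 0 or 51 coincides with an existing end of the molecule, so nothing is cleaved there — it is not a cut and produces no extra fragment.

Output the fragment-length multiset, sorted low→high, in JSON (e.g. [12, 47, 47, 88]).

[4,5,9,14,19]

Scan for sites:
  PtaIX ATTG/1: at [22, 36] ⇒ [23, 37]
  MvoV ACCGG/2: at [2, 26] ⇒ [4, 28]
  DwuVI (TGAACCTC, off=3): no sites

Pooled cuts: [4, 23, 28, 37]

Fragment lengths:
  [0,4): 4 bp
  [4,23): 19 bp
  [23,28): 5 bp
  [28,37): 9 bp
  [37,51): 14 bp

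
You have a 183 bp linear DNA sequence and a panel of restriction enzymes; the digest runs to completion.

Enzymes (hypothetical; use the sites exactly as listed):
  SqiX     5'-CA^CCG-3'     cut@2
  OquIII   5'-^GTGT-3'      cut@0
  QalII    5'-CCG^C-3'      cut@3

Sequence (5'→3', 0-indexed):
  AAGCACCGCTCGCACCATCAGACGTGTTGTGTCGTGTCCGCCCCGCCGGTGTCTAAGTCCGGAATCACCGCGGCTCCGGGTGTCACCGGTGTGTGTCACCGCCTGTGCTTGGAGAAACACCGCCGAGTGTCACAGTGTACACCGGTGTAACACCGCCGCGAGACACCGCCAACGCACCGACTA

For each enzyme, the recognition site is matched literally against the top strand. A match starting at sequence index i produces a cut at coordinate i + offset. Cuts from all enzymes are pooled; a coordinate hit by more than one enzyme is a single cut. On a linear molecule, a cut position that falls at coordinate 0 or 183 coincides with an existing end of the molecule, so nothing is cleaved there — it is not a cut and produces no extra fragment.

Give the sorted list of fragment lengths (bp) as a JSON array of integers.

Site scan:
  SqiX (CACCG, off=2): starts [3, 65, 83, 96, 117, 139, 150, 163, 174] → cuts [5, 67, 85, 98, 119, 141, 152, 165, 176]
  OquIII (GTGT, off=0): starts [23, 28, 33, 48, 79, 88, 90, 92, 126, 134, 144] → cuts [23, 28, 33, 48, 79, 88, 90, 92, 126, 134, 144]
  QalII (CCGC, off=3): starts [5, 37, 42, 67, 98, 119, 152, 155, 165] → cuts [8, 40, 45, 70, 101, 122, 155, 158, 168]

Pooled cuts: [5, 8, 23, 28, 33, 40, 45, 48, 67, 70, 79, 85, 88, 90, 92, 98, 101, 119, 122, 126, 134, 141, 144, 152, 155, 158, 165, 168, 176]

Fragments:
  [0,5): 5 bp
  [5,8): 3 bp
  [8,23): 15 bp
  [23,28): 5 bp
  [28,33): 5 bp
  [33,40): 7 bp
  [40,45): 5 bp
  [45,48): 3 bp
  [48,67): 19 bp
  [67,70): 3 bp
  [70,79): 9 bp
  [79,85): 6 bp
  [85,88): 3 bp
  [88,90): 2 bp
  [90,92): 2 bp
  [92,98): 6 bp
  [98,101): 3 bp
  [101,119): 18 bp
  [119,122): 3 bp
  [122,126): 4 bp
  [126,134): 8 bp
  [134,141): 7 bp
  [141,144): 3 bp
  [144,152): 8 bp
  [152,155): 3 bp
  [155,158): 3 bp
  [158,165): 7 bp
  [165,168): 3 bp
  [168,176): 8 bp
  [176,183): 7 bp

[2,2,3,3,3,3,3,3,3,3,3,3,4,5,5,5,5,6,6,7,7,7,7,8,8,8,9,15,18,19]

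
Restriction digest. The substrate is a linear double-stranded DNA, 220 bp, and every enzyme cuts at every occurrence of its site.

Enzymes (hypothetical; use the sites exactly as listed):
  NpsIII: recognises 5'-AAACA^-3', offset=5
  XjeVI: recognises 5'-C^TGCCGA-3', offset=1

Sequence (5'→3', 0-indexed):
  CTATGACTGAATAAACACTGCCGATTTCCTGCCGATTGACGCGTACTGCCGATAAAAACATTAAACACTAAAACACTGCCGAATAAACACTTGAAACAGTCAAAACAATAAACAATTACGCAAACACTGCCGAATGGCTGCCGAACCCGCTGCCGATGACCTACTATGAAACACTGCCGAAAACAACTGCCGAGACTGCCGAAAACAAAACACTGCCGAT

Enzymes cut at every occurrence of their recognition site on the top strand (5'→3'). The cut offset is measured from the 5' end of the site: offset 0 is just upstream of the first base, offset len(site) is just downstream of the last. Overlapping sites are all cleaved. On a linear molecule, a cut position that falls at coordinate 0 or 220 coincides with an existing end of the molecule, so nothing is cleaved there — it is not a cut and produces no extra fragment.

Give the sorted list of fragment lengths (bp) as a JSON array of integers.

Site scan:
  NpsIII (AAACA, off=5): starts [12, 55, 62, 70, 84, 93, 102, 109, 121, 168, 180, 202, 207] → cuts [17, 60, 67, 75, 89, 98, 107, 114, 126, 173, 185, 207, 212]
  XjeVI (CTGCCGA, off=1): starts [17, 28, 45, 75, 126, 137, 149, 173, 186, 195, 212] → cuts [18, 29, 46, 76, 127, 138, 150, 174, 187, 196, 213]

Pooled cuts: [17, 18, 29, 46, 60, 67, 75, 76, 89, 98, 107, 114, 126, 127, 138, 150, 173, 174, 185, 187, 196, 207, 212, 213]

Fragments:
  [0,17): 17 bp
  [17,18): 1 bp
  [18,29): 11 bp
  [29,46): 17 bp
  [46,60): 14 bp
  [60,67): 7 bp
  [67,75): 8 bp
  [75,76): 1 bp
  [76,89): 13 bp
  [89,98): 9 bp
  [98,107): 9 bp
  [107,114): 7 bp
  [114,126): 12 bp
  [126,127): 1 bp
  [127,138): 11 bp
  [138,150): 12 bp
  [150,173): 23 bp
  [173,174): 1 bp
  [174,185): 11 bp
  [185,187): 2 bp
  [187,196): 9 bp
  [196,207): 11 bp
  [207,212): 5 bp
  [212,213): 1 bp
  [213,220): 7 bp

[1,1,1,1,1,2,5,7,7,7,8,9,9,9,11,11,11,11,12,12,13,14,17,17,23]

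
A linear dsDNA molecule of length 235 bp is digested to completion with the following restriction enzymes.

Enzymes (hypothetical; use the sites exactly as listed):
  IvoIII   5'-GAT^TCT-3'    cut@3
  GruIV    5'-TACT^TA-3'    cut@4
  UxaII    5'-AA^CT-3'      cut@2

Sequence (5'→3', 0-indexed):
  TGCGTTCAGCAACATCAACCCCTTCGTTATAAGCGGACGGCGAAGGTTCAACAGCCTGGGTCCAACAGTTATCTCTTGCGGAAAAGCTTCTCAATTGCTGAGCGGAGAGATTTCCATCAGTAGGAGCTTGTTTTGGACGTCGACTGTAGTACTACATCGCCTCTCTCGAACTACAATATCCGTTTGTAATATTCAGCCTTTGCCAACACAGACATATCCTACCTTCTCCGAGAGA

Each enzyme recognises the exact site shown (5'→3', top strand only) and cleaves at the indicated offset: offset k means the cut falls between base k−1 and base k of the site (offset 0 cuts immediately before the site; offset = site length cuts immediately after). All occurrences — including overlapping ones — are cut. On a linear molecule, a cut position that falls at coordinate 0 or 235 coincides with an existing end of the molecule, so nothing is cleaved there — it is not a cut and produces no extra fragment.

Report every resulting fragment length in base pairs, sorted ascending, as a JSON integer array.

Per-enzyme occurrences:
  IvoIII (GATTCT, off=3): no sites
  GruIV (TACTTA, off=4): no sites
  UxaII (AACT, off=2): starts [168] → cuts [170]

All cut coordinates (distinct, sorted): [170]

Fragment lengths:
  [0,170): 170 bp
  [170,235): 65 bp

[65,170]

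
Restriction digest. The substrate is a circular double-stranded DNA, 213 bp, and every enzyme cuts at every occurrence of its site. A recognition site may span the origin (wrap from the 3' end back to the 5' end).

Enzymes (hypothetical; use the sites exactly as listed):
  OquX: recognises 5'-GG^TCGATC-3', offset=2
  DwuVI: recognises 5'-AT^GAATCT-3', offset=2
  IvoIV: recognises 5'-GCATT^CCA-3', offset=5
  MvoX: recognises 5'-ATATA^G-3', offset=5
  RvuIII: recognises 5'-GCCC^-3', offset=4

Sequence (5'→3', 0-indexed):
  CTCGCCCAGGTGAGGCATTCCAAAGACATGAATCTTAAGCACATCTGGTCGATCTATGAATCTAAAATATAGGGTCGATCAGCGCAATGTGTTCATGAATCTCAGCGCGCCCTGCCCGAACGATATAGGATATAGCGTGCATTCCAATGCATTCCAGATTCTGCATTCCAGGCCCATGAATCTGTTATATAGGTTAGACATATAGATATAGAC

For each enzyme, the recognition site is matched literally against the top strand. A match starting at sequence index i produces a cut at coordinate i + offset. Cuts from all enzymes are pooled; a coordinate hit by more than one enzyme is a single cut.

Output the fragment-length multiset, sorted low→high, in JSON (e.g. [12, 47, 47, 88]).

[2,3,5,6,7,8,9,9,10,10,10,10,12,13,14,14,14,16,19,22]

Site scan:
  OquX (GGTCGATC, off=2): starts [46, 72] → cuts [48, 74]
  DwuVI (ATGAATCT, off=2): starts [27, 55, 94, 175] → cuts [29, 57, 96, 177]
  IvoIV (GCATTCCA, off=5): starts [14, 138, 148, 162] → cuts [19, 143, 153, 167]
  MvoX (ATATAG, off=5): starts [66, 122, 129, 186, 199, 205] → cuts [71, 127, 134, 191, 204, 210]
  RvuIII (GCCC, off=4): starts [3, 108, 113, 171] → cuts [7, 112, 117, 175]

All cut coordinates (distinct, sorted): [7, 19, 29, 48, 57, 71, 74, 96, 112, 117, 127, 134, 143, 153, 167, 175, 177, 191, 204, 210]

Fragment lengths:
  7→19: 12 bp
  19→29: 10 bp
  29→48: 19 bp
  48→57: 9 bp
  57→71: 14 bp
  71→74: 3 bp
  74→96: 22 bp
  96→112: 16 bp
  112→117: 5 bp
  117→127: 10 bp
  127→134: 7 bp
  134→143: 9 bp
  143→153: 10 bp
  153→167: 14 bp
  167→175: 8 bp
  175→177: 2 bp
  177→191: 14 bp
  191→204: 13 bp
  204→210: 6 bp
  210→7 (wrap): 213-210+7 = 10 bp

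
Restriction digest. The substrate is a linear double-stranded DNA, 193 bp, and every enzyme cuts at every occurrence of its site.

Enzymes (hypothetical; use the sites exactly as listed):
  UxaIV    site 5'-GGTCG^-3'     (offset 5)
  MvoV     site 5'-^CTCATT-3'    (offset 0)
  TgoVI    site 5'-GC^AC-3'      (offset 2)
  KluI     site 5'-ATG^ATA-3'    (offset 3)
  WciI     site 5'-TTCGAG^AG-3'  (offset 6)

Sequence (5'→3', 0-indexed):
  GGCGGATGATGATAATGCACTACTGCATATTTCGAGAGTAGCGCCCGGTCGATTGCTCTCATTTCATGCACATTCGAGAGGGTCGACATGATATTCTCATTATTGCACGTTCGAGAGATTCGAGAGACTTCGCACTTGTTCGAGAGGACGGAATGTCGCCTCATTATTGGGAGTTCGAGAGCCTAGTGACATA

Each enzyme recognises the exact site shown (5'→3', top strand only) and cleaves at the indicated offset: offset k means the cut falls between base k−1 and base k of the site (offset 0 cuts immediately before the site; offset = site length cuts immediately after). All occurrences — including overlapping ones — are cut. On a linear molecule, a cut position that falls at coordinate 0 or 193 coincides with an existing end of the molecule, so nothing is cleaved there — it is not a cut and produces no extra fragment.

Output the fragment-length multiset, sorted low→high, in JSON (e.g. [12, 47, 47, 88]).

[5,5,6,7,7,9,9,9,9,11,11,11,12,14,15,15,18,20]

Scan for sites:
  UxaIV (GGTCG, off=5): starts [46, 80] → cuts [51, 85]
  MvoV (CTCATT, off=0): starts [57, 95, 159] → cuts [57, 95, 159]
  TgoVI (GCAC, off=2): starts [16, 67, 104, 131] → cuts [18, 69, 106, 133]
  KluI (ATGATA, off=3): starts [8, 87] → cuts [11, 90]
  WciI (TTCGAGAG, off=6): starts [30, 72, 109, 118, 138, 173] → cuts [36, 78, 115, 124, 144, 179]

Pooled cuts: [11, 18, 36, 51, 57, 69, 78, 85, 90, 95, 106, 115, 124, 133, 144, 159, 179]

Fragment lengths:
  [0,11): 11 bp
  [11,18): 7 bp
  [18,36): 18 bp
  [36,51): 15 bp
  [51,57): 6 bp
  [57,69): 12 bp
  [69,78): 9 bp
  [78,85): 7 bp
  [85,90): 5 bp
  [90,95): 5 bp
  [95,106): 11 bp
  [106,115): 9 bp
  [115,124): 9 bp
  [124,133): 9 bp
  [133,144): 11 bp
  [144,159): 15 bp
  [159,179): 20 bp
  [179,193): 14 bp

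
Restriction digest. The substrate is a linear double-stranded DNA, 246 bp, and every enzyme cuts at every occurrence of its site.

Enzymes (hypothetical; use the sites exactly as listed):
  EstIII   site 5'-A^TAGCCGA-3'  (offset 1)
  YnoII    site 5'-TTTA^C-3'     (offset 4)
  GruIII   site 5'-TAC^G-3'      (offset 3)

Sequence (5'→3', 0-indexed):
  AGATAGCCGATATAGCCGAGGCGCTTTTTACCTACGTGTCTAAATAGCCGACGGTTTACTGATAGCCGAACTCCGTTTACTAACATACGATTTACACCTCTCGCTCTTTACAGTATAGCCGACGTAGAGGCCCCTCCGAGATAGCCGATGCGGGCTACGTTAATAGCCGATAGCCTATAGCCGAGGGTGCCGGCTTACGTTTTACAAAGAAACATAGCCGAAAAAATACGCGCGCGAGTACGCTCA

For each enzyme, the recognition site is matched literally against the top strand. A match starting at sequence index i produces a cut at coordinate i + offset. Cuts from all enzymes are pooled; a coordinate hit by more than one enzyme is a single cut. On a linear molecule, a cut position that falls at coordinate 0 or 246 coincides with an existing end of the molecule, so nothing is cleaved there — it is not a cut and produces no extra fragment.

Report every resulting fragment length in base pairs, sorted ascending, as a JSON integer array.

[3,4,5,5,5,5,6,6,9,9,9,10,12,14,14,15,16,17,17,18,21,26]

Scan for sites:
  EstIII (ATAGCCGA, off=1): starts [2, 11, 43, 61, 114, 140, 162, 176, 213] → cuts [3, 12, 44, 62, 115, 141, 163, 177, 214]
  YnoII (TTTAC, off=4): starts [26, 54, 75, 90, 106, 200] → cuts [30, 58, 79, 94, 110, 204]
  GruIII (TACG, off=3): starts [32, 85, 155, 195, 226, 238] → cuts [35, 88, 158, 198, 229, 241]

Pooled cuts: [3, 12, 30, 35, 44, 58, 62, 79, 88, 94, 110, 115, 141, 158, 163, 177, 198, 204, 214, 229, 241]

Fragment lengths:
  [0,3): 3 bp
  [3,12): 9 bp
  [12,30): 18 bp
  [30,35): 5 bp
  [35,44): 9 bp
  [44,58): 14 bp
  [58,62): 4 bp
  [62,79): 17 bp
  [79,88): 9 bp
  [88,94): 6 bp
  [94,110): 16 bp
  [110,115): 5 bp
  [115,141): 26 bp
  [141,158): 17 bp
  [158,163): 5 bp
  [163,177): 14 bp
  [177,198): 21 bp
  [198,204): 6 bp
  [204,214): 10 bp
  [214,229): 15 bp
  [229,241): 12 bp
  [241,246): 5 bp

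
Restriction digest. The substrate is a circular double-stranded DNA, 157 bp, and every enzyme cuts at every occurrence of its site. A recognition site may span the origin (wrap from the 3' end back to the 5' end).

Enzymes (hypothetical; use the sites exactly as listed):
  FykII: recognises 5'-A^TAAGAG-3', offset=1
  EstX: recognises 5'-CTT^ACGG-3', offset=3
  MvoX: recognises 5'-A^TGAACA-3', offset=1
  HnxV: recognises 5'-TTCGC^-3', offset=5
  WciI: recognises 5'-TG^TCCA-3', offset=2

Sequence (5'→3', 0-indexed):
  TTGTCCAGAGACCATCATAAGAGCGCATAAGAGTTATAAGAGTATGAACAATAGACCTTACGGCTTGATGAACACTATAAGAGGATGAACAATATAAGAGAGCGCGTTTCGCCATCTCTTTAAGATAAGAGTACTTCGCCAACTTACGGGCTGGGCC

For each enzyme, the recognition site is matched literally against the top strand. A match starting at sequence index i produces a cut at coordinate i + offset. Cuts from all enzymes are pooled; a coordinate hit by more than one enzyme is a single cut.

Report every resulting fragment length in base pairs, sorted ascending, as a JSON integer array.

Site scan:
  FykII ATAAGAG/1: at [16, 26, 35, 76, 93, 124] ⇒ [17, 27, 36, 77, 94, 125]
  EstX CTTACGG/3: at [56, 142] ⇒ [59, 145]
  MvoX ATGAACA/1: at [43, 67, 84] ⇒ [44, 68, 85]
  HnxV TTCGC/5: at [107, 134] ⇒ [112, 139]
  WciI TGTCCA/2: at [1] ⇒ [3]

Pooled cuts: [3, 17, 27, 36, 44, 59, 68, 77, 85, 94, 112, 125, 139, 145]

Fragments:
  3→17: 14 bp
  17→27: 10 bp
  27→36: 9 bp
  36→44: 8 bp
  44→59: 15 bp
  59→68: 9 bp
  68→77: 9 bp
  77→85: 8 bp
  85→94: 9 bp
  94→112: 18 bp
  112→125: 13 bp
  125→139: 14 bp
  139→145: 6 bp
  145→3 (wrap): 157-145+3 = 15 bp

[6,8,8,9,9,9,9,10,13,14,14,15,15,18]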